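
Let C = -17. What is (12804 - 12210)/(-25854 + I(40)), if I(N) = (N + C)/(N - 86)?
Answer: -1188/51709 ≈ -0.022975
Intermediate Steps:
I(N) = (-17 + N)/(-86 + N) (I(N) = (N - 17)/(N - 86) = (-17 + N)/(-86 + N))
(12804 - 12210)/(-25854 + I(40)) = (12804 - 12210)/(-25854 + (-17 + 40)/(-86 + 40)) = 594/(-25854 + 23/(-46)) = 594/(-25854 - 1/46*23) = 594/(-25854 - ½) = 594/(-51709/2) = 594*(-2/51709) = -1188/51709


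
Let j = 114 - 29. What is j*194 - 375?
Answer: 16115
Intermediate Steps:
j = 85
j*194 - 375 = 85*194 - 375 = 16490 - 375 = 16115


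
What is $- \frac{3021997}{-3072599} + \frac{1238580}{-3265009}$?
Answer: $\frac{6061187733553}{10032063388391} \approx 0.60418$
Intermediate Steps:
$- \frac{3021997}{-3072599} + \frac{1238580}{-3265009} = \left(-3021997\right) \left(- \frac{1}{3072599}\right) + 1238580 \left(- \frac{1}{3265009}\right) = \frac{3021997}{3072599} - \frac{1238580}{3265009} = \frac{6061187733553}{10032063388391}$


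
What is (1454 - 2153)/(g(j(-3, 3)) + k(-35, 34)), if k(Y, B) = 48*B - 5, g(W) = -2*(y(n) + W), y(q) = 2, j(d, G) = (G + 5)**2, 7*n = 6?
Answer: -699/1495 ≈ -0.46756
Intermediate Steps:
n = 6/7 (n = (1/7)*6 = 6/7 ≈ 0.85714)
j(d, G) = (5 + G)**2
g(W) = -4 - 2*W (g(W) = -2*(2 + W) = -4 - 2*W)
k(Y, B) = -5 + 48*B
(1454 - 2153)/(g(j(-3, 3)) + k(-35, 34)) = (1454 - 2153)/((-4 - 2*(5 + 3)**2) + (-5 + 48*34)) = -699/((-4 - 2*8**2) + (-5 + 1632)) = -699/((-4 - 2*64) + 1627) = -699/((-4 - 128) + 1627) = -699/(-132 + 1627) = -699/1495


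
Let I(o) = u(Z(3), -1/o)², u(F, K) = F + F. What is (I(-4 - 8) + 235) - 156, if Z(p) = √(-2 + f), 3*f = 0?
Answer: 71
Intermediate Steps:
f = 0 (f = (⅓)*0 = 0)
Z(p) = I*√2 (Z(p) = √(-2 + 0) = √(-2) = I*√2)
u(F, K) = 2*F
I(o) = -8 (I(o) = (2*(I*√2))² = (2*I*√2)² = -8)
(I(-4 - 8) + 235) - 156 = (-8 + 235) - 156 = 227 - 156 = 71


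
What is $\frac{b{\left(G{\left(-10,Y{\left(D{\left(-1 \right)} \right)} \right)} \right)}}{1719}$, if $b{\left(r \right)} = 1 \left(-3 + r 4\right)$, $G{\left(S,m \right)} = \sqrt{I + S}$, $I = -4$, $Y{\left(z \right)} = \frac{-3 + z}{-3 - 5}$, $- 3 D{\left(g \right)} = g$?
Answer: $- \frac{1}{573} + \frac{4 i \sqrt{14}}{1719} \approx -0.0017452 + 0.0087066 i$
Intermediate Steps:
$D{\left(g \right)} = - \frac{g}{3}$
$Y{\left(z \right)} = \frac{3}{8} - \frac{z}{8}$ ($Y{\left(z \right)} = \frac{-3 + z}{-8} = \left(-3 + z\right) \left(- \frac{1}{8}\right) = \frac{3}{8} - \frac{z}{8}$)
$G{\left(S,m \right)} = \sqrt{-4 + S}$
$b{\left(r \right)} = -3 + 4 r$ ($b{\left(r \right)} = 1 \left(-3 + 4 r\right) = -3 + 4 r$)
$\frac{b{\left(G{\left(-10,Y{\left(D{\left(-1 \right)} \right)} \right)} \right)}}{1719} = \frac{-3 + 4 \sqrt{-4 - 10}}{1719} = \left(-3 + 4 \sqrt{-14}\right) \frac{1}{1719} = \left(-3 + 4 i \sqrt{14}\right) \frac{1}{1719} = - \frac{1}{573} + \frac{4 i \sqrt{14}}{1719}$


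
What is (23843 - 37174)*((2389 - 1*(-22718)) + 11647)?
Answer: -489967574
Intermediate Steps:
(23843 - 37174)*((2389 - 1*(-22718)) + 11647) = -13331*((2389 + 22718) + 11647) = -13331*(25107 + 11647) = -13331*36754 = -489967574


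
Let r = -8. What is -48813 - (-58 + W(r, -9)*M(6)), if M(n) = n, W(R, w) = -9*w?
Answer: -49241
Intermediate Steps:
-48813 - (-58 + W(r, -9)*M(6)) = -48813 - (-58 - 9*(-9)*6) = -48813 - (-58 + 81*6) = -48813 - (-58 + 486) = -48813 - 1*428 = -48813 - 428 = -49241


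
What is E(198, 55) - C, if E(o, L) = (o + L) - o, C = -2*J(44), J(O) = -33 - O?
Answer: -99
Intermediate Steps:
C = 154 (C = -2*(-33 - 1*44) = -2*(-33 - 44) = -2*(-77) = 154)
E(o, L) = L (E(o, L) = (L + o) - o = L)
E(198, 55) - C = 55 - 1*154 = 55 - 154 = -99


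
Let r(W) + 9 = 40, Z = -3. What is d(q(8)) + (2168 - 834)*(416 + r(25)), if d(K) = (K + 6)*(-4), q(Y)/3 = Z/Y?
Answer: 1192557/2 ≈ 5.9628e+5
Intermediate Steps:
r(W) = 31 (r(W) = -9 + 40 = 31)
q(Y) = -9/Y (q(Y) = 3*(-3/Y) = -9/Y)
d(K) = -24 - 4*K (d(K) = (6 + K)*(-4) = -24 - 4*K)
d(q(8)) + (2168 - 834)*(416 + r(25)) = (-24 - (-36)/8) + (2168 - 834)*(416 + 31) = (-24 - (-36)/8) + 1334*447 = (-24 - 4*(-9/8)) + 596298 = (-24 + 9/2) + 596298 = -39/2 + 596298 = 1192557/2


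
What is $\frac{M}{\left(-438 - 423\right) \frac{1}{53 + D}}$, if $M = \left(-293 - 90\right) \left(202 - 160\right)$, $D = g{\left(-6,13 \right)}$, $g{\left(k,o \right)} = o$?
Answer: $\frac{50556}{41} \approx 1233.1$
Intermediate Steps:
$D = 13$
$M = -16086$ ($M = \left(-383\right) 42 = -16086$)
$\frac{M}{\left(-438 - 423\right) \frac{1}{53 + D}} = - \frac{16086}{\left(-438 - 423\right) \frac{1}{53 + 13}} = - \frac{16086}{\left(-861\right) \frac{1}{66}} = - \frac{16086}{- \frac{287}{22}} = \left(-16086\right) \left(- \frac{22}{287}\right) = \frac{50556}{41}$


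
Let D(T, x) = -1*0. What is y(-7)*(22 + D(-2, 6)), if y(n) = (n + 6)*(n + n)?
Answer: 308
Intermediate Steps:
D(T, x) = 0
y(n) = 2*n*(6 + n) (y(n) = (6 + n)*(2*n) = 2*n*(6 + n))
y(-7)*(22 + D(-2, 6)) = (2*(-7)*(6 - 7))*(22 + 0) = (2*(-7)*(-1))*22 = 14*22 = 308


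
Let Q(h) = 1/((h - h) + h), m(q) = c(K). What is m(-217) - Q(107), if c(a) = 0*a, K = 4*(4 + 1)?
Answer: -1/107 ≈ -0.0093458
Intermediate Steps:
K = 20 (K = 4*5 = 20)
c(a) = 0
m(q) = 0
Q(h) = 1/h (Q(h) = 1/(0 + h) = 1/h)
m(-217) - Q(107) = 0 - 1/107 = -1/107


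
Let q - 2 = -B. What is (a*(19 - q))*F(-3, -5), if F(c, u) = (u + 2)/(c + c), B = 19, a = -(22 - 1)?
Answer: -378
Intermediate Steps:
a = -21 (a = -1*21 = -21)
q = -17 (q = 2 - 1*19 = 2 - 19 = -17)
F(c, u) = (2 + u)/(2*c) (F(c, u) = (2 + u)/((2*c)) = (2 + u)*(1/(2*c)) = (2 + u)/(2*c))
(a*(19 - q))*F(-3, -5) = (-21*(19 - 1*(-17)))*((½)*(2 - 5)/(-3)) = (-21*(19 + 17))*((½)*(-⅓)*(-3)) = -21*36*(½) = -756*½ = -378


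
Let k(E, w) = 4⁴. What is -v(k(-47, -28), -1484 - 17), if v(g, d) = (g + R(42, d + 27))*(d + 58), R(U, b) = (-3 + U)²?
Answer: 2564211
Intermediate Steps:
k(E, w) = 256
v(g, d) = (58 + d)*(1521 + g) (v(g, d) = (g + (-3 + 42)²)*(d + 58) = (g + 39²)*(58 + d) = (g + 1521)*(58 + d) = (1521 + g)*(58 + d) = (58 + d)*(1521 + g))
-v(k(-47, -28), -1484 - 17) = -(88218 + 58*256 + 1521*(-1484 - 17) + (-1484 - 17)*256) = -(88218 + 14848 + 1521*(-1501) - 1501*256) = -(88218 + 14848 - 2283021 - 384256) = -1*(-2564211) = 2564211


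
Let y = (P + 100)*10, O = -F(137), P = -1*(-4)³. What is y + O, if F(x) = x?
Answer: 1503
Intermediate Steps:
P = 64 (P = -1*(-64) = 64)
O = -137 (O = -1*137 = -137)
y = 1640 (y = (64 + 100)*10 = 164*10 = 1640)
y + O = 1640 - 137 = 1503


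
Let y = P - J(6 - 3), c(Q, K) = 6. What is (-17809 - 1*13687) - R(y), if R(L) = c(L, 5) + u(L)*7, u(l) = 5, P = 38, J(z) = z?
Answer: -31537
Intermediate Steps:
y = 35 (y = 38 - (6 - 3) = 38 - 1*3 = 38 - 3 = 35)
R(L) = 41 (R(L) = 6 + 5*7 = 6 + 35 = 41)
(-17809 - 1*13687) - R(y) = (-17809 - 1*13687) - 1*41 = (-17809 - 13687) - 41 = -31496 - 41 = -31537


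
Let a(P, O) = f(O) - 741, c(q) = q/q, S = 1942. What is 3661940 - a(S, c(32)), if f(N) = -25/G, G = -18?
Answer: 65928233/18 ≈ 3.6627e+6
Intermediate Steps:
f(N) = 25/18 (f(N) = -25/(-18) = -25*(-1/18) = 25/18)
c(q) = 1
a(P, O) = -13313/18 (a(P, O) = 25/18 - 741 = -13313/18)
3661940 - a(S, c(32)) = 3661940 - 1*(-13313/18) = 3661940 + 13313/18 = 65928233/18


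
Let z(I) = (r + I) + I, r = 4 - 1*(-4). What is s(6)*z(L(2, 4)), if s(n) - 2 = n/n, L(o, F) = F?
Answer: 48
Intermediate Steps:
r = 8 (r = 4 + 4 = 8)
s(n) = 3 (s(n) = 2 + n/n = 2 + 1 = 3)
z(I) = 8 + 2*I (z(I) = (8 + I) + I = 8 + 2*I)
s(6)*z(L(2, 4)) = 3*(8 + 2*4) = 3*(8 + 8) = 3*16 = 48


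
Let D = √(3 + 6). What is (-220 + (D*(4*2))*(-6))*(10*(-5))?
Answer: 18200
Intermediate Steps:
D = 3 (D = √9 = 3)
(-220 + (D*(4*2))*(-6))*(10*(-5)) = (-220 + (3*(4*2))*(-6))*(10*(-5)) = (-220 + (3*8)*(-6))*(-50) = (-220 + 24*(-6))*(-50) = (-220 - 144)*(-50) = -364*(-50) = 18200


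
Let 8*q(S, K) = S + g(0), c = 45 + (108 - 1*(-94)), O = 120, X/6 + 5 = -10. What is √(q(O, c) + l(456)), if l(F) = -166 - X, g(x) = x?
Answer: I*√61 ≈ 7.8102*I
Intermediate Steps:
X = -90 (X = -30 + 6*(-10) = -30 - 60 = -90)
l(F) = -76 (l(F) = -166 - 1*(-90) = -166 + 90 = -76)
c = 247 (c = 45 + (108 + 94) = 45 + 202 = 247)
q(S, K) = S/8 (q(S, K) = (S + 0)/8 = S/8)
√(q(O, c) + l(456)) = √((⅛)*120 - 76) = √(15 - 76) = √(-61) = I*√61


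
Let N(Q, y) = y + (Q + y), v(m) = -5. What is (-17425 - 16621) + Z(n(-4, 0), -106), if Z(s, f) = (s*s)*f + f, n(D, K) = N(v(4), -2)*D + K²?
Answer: -171528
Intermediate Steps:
N(Q, y) = Q + 2*y
n(D, K) = K² - 9*D (n(D, K) = (-5 + 2*(-2))*D + K² = (-5 - 4)*D + K² = -9*D + K² = K² - 9*D)
Z(s, f) = f + f*s² (Z(s, f) = s²*f + f = f*s² + f = f + f*s²)
(-17425 - 16621) + Z(n(-4, 0), -106) = (-17425 - 16621) - 106*(1 + (0² - 9*(-4))²) = -34046 - 106*(1 + (0 + 36)²) = -34046 - 106*(1 + 36²) = -34046 - 106*(1 + 1296) = -34046 - 106*1297 = -34046 - 137482 = -171528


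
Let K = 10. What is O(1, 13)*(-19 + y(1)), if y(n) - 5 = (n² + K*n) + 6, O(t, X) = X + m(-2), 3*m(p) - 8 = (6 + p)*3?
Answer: 59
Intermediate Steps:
m(p) = 26/3 + p (m(p) = 8/3 + ((6 + p)*3)/3 = 8/3 + (18 + 3*p)/3 = 8/3 + (6 + p) = 26/3 + p)
O(t, X) = 20/3 + X (O(t, X) = X + (26/3 - 2) = X + 20/3 = 20/3 + X)
y(n) = 11 + n² + 10*n (y(n) = 5 + ((n² + 10*n) + 6) = 5 + (6 + n² + 10*n) = 11 + n² + 10*n)
O(1, 13)*(-19 + y(1)) = (20/3 + 13)*(-19 + (11 + 1² + 10*1)) = 59*(-19 + (11 + 1 + 10))/3 = 59*(-19 + 22)/3 = (59/3)*3 = 59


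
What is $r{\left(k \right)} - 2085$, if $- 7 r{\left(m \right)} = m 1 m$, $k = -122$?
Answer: $- \frac{29479}{7} \approx -4211.3$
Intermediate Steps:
$r{\left(m \right)} = - \frac{m^{2}}{7}$ ($r{\left(m \right)} = - \frac{m 1 m}{7} = - \frac{m m}{7} = - \frac{m^{2}}{7}$)
$r{\left(k \right)} - 2085 = - \frac{\left(-122\right)^{2}}{7} - 2085 = \left(- \frac{1}{7}\right) 14884 - 2085 = - \frac{14884}{7} - 2085 = - \frac{29479}{7}$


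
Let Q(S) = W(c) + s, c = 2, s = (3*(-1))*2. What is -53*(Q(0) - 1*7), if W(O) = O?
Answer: 583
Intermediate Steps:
s = -6 (s = -3*2 = -6)
Q(S) = -4 (Q(S) = 2 - 6 = -4)
-53*(Q(0) - 1*7) = -53*(-4 - 1*7) = -53*(-4 - 7) = -53*(-11) = 583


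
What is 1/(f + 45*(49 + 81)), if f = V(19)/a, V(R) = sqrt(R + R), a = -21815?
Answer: 1391990608125/8143145057531231 + 21815*sqrt(38)/16286290115062462 ≈ 0.00017094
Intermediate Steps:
V(R) = sqrt(2)*sqrt(R) (V(R) = sqrt(2*R) = sqrt(2)*sqrt(R))
f = -sqrt(38)/21815 (f = (sqrt(2)*sqrt(19))/(-21815) = sqrt(38)*(-1/21815) = -sqrt(38)/21815 ≈ -0.00028258)
1/(f + 45*(49 + 81)) = 1/(-sqrt(38)/21815 + 45*(49 + 81)) = 1/(-sqrt(38)/21815 + 45*130) = 1/(-sqrt(38)/21815 + 5850) = 1/(5850 - sqrt(38)/21815)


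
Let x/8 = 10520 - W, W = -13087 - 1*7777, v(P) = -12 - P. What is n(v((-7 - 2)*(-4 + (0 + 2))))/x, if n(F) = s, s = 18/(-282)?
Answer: -3/11800384 ≈ -2.5423e-7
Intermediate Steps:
W = -20864 (W = -13087 - 7777 = -20864)
x = 251072 (x = 8*(10520 - 1*(-20864)) = 8*(10520 + 20864) = 8*31384 = 251072)
s = -3/47 (s = 18*(-1/282) = -3/47 ≈ -0.063830)
n(F) = -3/47
n(v((-7 - 2)*(-4 + (0 + 2))))/x = -3/47/251072 = -3/47*1/251072 = -3/11800384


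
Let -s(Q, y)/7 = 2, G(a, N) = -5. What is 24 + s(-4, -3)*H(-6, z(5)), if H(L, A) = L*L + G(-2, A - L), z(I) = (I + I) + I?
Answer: -410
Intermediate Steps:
s(Q, y) = -14 (s(Q, y) = -7*2 = -14)
z(I) = 3*I (z(I) = 2*I + I = 3*I)
H(L, A) = -5 + L**2 (H(L, A) = L*L - 5 = L**2 - 5 = -5 + L**2)
24 + s(-4, -3)*H(-6, z(5)) = 24 - 14*(-5 + (-6)**2) = 24 - 14*(-5 + 36) = 24 - 14*31 = 24 - 434 = -410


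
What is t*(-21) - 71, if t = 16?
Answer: -407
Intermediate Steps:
t*(-21) - 71 = 16*(-21) - 71 = -336 - 71 = -407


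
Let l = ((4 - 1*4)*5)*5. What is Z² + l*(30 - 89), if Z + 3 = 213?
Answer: 44100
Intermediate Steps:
l = 0 (l = ((4 - 4)*5)*5 = (0*5)*5 = 0*5 = 0)
Z = 210 (Z = -3 + 213 = 210)
Z² + l*(30 - 89) = 210² + 0*(30 - 89) = 44100 + 0*(-59) = 44100 + 0 = 44100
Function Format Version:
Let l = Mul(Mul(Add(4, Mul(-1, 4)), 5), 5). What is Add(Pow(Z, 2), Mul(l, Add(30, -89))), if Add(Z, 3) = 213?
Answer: 44100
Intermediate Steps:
l = 0 (l = Mul(Mul(Add(4, -4), 5), 5) = Mul(Mul(0, 5), 5) = Mul(0, 5) = 0)
Z = 210 (Z = Add(-3, 213) = 210)
Add(Pow(Z, 2), Mul(l, Add(30, -89))) = Add(Pow(210, 2), Mul(0, Add(30, -89))) = Add(44100, Mul(0, -59)) = Add(44100, 0) = 44100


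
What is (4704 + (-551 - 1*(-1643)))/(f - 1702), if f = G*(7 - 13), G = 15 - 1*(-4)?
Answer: -1449/454 ≈ -3.1916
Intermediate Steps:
G = 19 (G = 15 + 4 = 19)
f = -114 (f = 19*(7 - 13) = 19*(-6) = -114)
(4704 + (-551 - 1*(-1643)))/(f - 1702) = (4704 + (-551 - 1*(-1643)))/(-114 - 1702) = (4704 + (-551 + 1643))/(-1816) = (4704 + 1092)*(-1/1816) = 5796*(-1/1816) = -1449/454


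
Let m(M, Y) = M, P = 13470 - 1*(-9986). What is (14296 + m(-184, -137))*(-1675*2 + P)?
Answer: 283735872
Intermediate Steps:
P = 23456 (P = 13470 + 9986 = 23456)
(14296 + m(-184, -137))*(-1675*2 + P) = (14296 - 184)*(-1675*2 + 23456) = 14112*(-3350 + 23456) = 14112*20106 = 283735872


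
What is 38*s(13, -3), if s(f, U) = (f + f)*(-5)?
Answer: -4940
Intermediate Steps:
s(f, U) = -10*f (s(f, U) = (2*f)*(-5) = -10*f)
38*s(13, -3) = 38*(-10*13) = 38*(-130) = -4940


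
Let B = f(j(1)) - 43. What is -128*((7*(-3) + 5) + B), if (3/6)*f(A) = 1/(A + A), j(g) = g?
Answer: 7424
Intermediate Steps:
f(A) = 1/A (f(A) = 2/(A + A) = 2/((2*A)) = 2*(1/(2*A)) = 1/A)
B = -42 (B = 1/1 - 43 = 1 - 43 = -42)
-128*((7*(-3) + 5) + B) = -128*((7*(-3) + 5) - 42) = -128*((-21 + 5) - 42) = -128*(-16 - 42) = -128*(-58) = 7424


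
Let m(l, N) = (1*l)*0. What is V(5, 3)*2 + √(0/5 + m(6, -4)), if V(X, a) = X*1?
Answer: 10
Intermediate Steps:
m(l, N) = 0 (m(l, N) = l*0 = 0)
V(X, a) = X
V(5, 3)*2 + √(0/5 + m(6, -4)) = 5*2 + √(0/5 + 0) = 10 + √(0*(⅕) + 0) = 10 + √(0 + 0) = 10 + √0 = 10 + 0 = 10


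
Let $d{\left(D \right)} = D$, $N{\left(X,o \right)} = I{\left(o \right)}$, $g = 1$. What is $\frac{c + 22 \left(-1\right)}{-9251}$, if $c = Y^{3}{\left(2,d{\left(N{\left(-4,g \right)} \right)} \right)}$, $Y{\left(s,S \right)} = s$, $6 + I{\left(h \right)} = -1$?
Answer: $\frac{14}{9251} \approx 0.0015134$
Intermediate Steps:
$I{\left(h \right)} = -7$ ($I{\left(h \right)} = -6 - 1 = -7$)
$N{\left(X,o \right)} = -7$
$c = 8$ ($c = 2^{3} = 8$)
$\frac{c + 22 \left(-1\right)}{-9251} = \frac{8 + 22 \left(-1\right)}{-9251} = \left(8 - 22\right) \left(- \frac{1}{9251}\right) = \left(-14\right) \left(- \frac{1}{9251}\right) = \frac{14}{9251}$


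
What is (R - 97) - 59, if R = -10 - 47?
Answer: -213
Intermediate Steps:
R = -57
(R - 97) - 59 = (-57 - 97) - 59 = -154 - 59 = -213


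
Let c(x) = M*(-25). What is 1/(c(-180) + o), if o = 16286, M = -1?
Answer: 1/16311 ≈ 6.1308e-5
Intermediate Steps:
c(x) = 25 (c(x) = -1*(-25) = 25)
1/(c(-180) + o) = 1/(25 + 16286) = 1/16311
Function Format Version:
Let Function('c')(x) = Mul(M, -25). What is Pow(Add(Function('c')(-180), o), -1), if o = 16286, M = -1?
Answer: Rational(1, 16311) ≈ 6.1308e-5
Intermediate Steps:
Function('c')(x) = 25 (Function('c')(x) = Mul(-1, -25) = 25)
Pow(Add(Function('c')(-180), o), -1) = Pow(Add(25, 16286), -1) = Pow(16311, -1) = Rational(1, 16311)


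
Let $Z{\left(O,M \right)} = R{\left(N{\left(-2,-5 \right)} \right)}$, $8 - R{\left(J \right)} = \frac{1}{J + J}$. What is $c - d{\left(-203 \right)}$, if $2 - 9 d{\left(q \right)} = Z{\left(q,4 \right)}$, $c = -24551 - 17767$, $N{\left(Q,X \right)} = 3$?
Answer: $- \frac{2285137}{54} \approx -42317.0$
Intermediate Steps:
$R{\left(J \right)} = 8 - \frac{1}{2 J}$ ($R{\left(J \right)} = 8 - \frac{1}{J + J} = 8 - \frac{1}{2 J}$)
$Z{\left(O,M \right)} = \frac{47}{6}$ ($Z{\left(O,M \right)} = 8 - \frac{1}{2 \cdot 3} = 8 - \frac{1}{6} = \frac{47}{6}$)
$c = -42318$
$d{\left(q \right)} = - \frac{35}{54}$ ($d{\left(q \right)} = \frac{2}{9} - \frac{47}{54} = - \frac{35}{54}$)
$c - d{\left(-203 \right)} = -42318 - - \frac{35}{54} = -42318 + \frac{35}{54} = - \frac{2285137}{54}$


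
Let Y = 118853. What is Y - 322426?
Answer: -203573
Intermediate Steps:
Y - 322426 = 118853 - 322426 = -203573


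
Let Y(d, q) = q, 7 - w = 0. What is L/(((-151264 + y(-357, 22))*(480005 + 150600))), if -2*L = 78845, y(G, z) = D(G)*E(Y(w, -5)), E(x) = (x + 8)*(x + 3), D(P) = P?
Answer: 15769/37614831524 ≈ 4.1922e-7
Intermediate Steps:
w = 7 (w = 7 - 1*0 = 7 + 0 = 7)
E(x) = (3 + x)*(8 + x) (E(x) = (8 + x)*(3 + x) = (3 + x)*(8 + x))
y(G, z) = -6*G (y(G, z) = G*(24 + (-5)**2 + 11*(-5)) = G*(24 + 25 - 55) = G*(-6) = -6*G)
L = -78845/2 (L = -1/2*78845 = -78845/2 ≈ -39423.)
L/(((-151264 + y(-357, 22))*(480005 + 150600))) = -78845*1/((-151264 - 6*(-357))*(480005 + 150600))/2 = -78845*1/(630605*(-151264 + 2142))/2 = -78845/(2*((-149122*630605))) = -78845/2/(-94037078810) = -78845/2*(-1/94037078810) = 15769/37614831524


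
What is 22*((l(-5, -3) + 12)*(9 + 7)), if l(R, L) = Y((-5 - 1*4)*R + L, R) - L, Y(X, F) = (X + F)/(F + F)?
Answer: 19888/5 ≈ 3977.6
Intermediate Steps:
Y(X, F) = (F + X)/(2*F) (Y(X, F) = (F + X)/((2*F)) = (F + X)*(1/(2*F)) = (F + X)/(2*F))
l(R, L) = -L + (L - 8*R)/(2*R) (l(R, L) = (R + ((-5 - 1*4)*R + L))/(2*R) - L = (R + ((-5 - 4)*R + L))/(2*R) - L = (R + (-9*R + L))/(2*R) - L = (R + (L - 9*R))/(2*R) - L = (L - 8*R)/(2*R) - L = -L + (L - 8*R)/(2*R))
22*((l(-5, -3) + 12)*(9 + 7)) = 22*(((-4 - 1*(-3) + (½)*(-3)/(-5)) + 12)*(9 + 7)) = 22*(((-4 + 3 + (½)*(-3)*(-⅕)) + 12)*16) = 22*(((-4 + 3 + 3/10) + 12)*16) = 22*((-7/10 + 12)*16) = 22*((113/10)*16) = 22*(904/5) = 19888/5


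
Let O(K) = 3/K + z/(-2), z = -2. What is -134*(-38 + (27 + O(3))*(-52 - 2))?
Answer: 214936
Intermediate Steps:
O(K) = 1 + 3/K (O(K) = 3/K - 2/(-2) = 3/K - 2*(-½) = 3/K + 1 = 1 + 3/K)
-134*(-38 + (27 + O(3))*(-52 - 2)) = -134*(-38 + (27 + (3 + 3)/3)*(-52 - 2)) = -134*(-38 + (27 + (⅓)*6)*(-54)) = -134*(-38 + (27 + 2)*(-54)) = -134*(-38 + 29*(-54)) = -134*(-38 - 1566) = -134*(-1604) = 214936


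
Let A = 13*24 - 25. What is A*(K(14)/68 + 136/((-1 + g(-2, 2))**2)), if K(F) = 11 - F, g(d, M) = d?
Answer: 2646427/612 ≈ 4324.2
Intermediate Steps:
A = 287 (A = 312 - 25 = 287)
A*(K(14)/68 + 136/((-1 + g(-2, 2))**2)) = 287*((11 - 1*14)/68 + 136/((-1 - 2)**2)) = 287*((11 - 14)*(1/68) + 136/((-3)**2)) = 287*(-3*1/68 + 136/9) = 287*(-3/68 + 136*(1/9)) = 287*(-3/68 + 136/9) = 287*(9221/612) = 2646427/612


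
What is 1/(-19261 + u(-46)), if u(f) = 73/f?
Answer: -46/886079 ≈ -5.1914e-5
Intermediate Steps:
1/(-19261 + u(-46)) = 1/(-19261 + 73/(-46)) = 1/(-19261 + 73*(-1/46)) = 1/(-19261 - 73/46) = 1/(-886079/46) = -46/886079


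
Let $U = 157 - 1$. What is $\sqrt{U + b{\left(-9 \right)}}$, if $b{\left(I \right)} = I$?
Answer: $7 \sqrt{3} \approx 12.124$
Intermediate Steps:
$U = 156$
$\sqrt{U + b{\left(-9 \right)}} = \sqrt{156 - 9} = \sqrt{147} = 7 \sqrt{3}$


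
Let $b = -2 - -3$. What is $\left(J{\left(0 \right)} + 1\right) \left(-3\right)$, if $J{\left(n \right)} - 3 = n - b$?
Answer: $-9$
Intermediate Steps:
$b = 1$ ($b = -2 + 3 = 1$)
$J{\left(n \right)} = 2 + n$ ($J{\left(n \right)} = 3 + \left(n - 1\right) = 3 + \left(-1 + n\right) = 2 + n$)
$\left(J{\left(0 \right)} + 1\right) \left(-3\right) = \left(\left(2 + 0\right) + 1\right) \left(-3\right) = \left(2 + 1\right) \left(-3\right) = 3 \left(-3\right) = -9$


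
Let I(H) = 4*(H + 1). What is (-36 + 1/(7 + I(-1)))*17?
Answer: -4267/7 ≈ -609.57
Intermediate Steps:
I(H) = 4 + 4*H (I(H) = 4*(1 + H) = 4 + 4*H)
(-36 + 1/(7 + I(-1)))*17 = (-36 + 1/(7 + (4 + 4*(-1))))*17 = (-36 + 1/(7 + (4 - 4)))*17 = (-36 + 1/(7 + 0))*17 = (-36 + 1/7)*17 = -251/7*17 = -4267/7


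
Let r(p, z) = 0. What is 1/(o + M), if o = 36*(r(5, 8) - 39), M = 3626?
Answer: 1/2222 ≈ 0.00045004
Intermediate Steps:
o = -1404 (o = 36*(0 - 39) = 36*(-39) = -1404)
1/(o + M) = 1/(-1404 + 3626) = 1/2222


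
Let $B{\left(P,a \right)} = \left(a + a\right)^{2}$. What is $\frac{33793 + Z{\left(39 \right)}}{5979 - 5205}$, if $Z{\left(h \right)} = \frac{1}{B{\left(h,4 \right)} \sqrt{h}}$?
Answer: $\frac{33793}{774} + \frac{\sqrt{39}}{1931904} \approx 43.66$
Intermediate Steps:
$B{\left(P,a \right)} = 4 a^{2}$ ($B{\left(P,a \right)} = \left(2 a\right)^{2} = 4 a^{2}$)
$Z{\left(h \right)} = \frac{1}{64 \sqrt{h}}$ ($Z{\left(h \right)} = \frac{1}{4 \cdot 4^{2} \sqrt{h}} = \frac{1}{4 \cdot 16 \sqrt{h}} = \frac{1}{64 \sqrt{h}}$)
$\frac{33793 + Z{\left(39 \right)}}{5979 - 5205} = \frac{33793 + \frac{1}{64 \sqrt{39}}}{5979 - 5205} = \frac{33793 + \frac{\frac{1}{39} \sqrt{39}}{64}}{774} = \left(33793 + \frac{\sqrt{39}}{2496}\right) \frac{1}{774} = \frac{33793}{774} + \frac{\sqrt{39}}{1931904}$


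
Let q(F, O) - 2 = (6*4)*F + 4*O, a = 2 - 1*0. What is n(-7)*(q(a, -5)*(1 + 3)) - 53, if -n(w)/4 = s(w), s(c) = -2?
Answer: 907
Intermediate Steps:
a = 2 (a = 2 + 0 = 2)
q(F, O) = 2 + 4*O + 24*F (q(F, O) = 2 + ((6*4)*F + 4*O) = 2 + (24*F + 4*O) = 2 + (4*O + 24*F) = 2 + 4*O + 24*F)
n(w) = 8 (n(w) = -4*(-2) = 8)
n(-7)*(q(a, -5)*(1 + 3)) - 53 = 8*((2 + 4*(-5) + 24*2)*(1 + 3)) - 53 = 8*((2 - 20 + 48)*4) - 53 = 8*(30*4) - 53 = 8*120 - 53 = 960 - 53 = 907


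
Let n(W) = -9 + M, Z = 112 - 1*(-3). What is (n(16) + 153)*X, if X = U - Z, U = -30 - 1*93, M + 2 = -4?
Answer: -32844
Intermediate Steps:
M = -6 (M = -2 - 4 = -6)
U = -123 (U = -30 - 93 = -123)
Z = 115 (Z = 112 + 3 = 115)
n(W) = -15 (n(W) = -9 - 6 = -15)
X = -238 (X = -123 - 1*115 = -123 - 115 = -238)
(n(16) + 153)*X = (-15 + 153)*(-238) = 138*(-238) = -32844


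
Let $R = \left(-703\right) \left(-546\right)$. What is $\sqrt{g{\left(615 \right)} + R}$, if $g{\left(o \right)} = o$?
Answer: $3 \sqrt{42717} \approx 620.04$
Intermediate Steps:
$R = 383838$
$\sqrt{g{\left(615 \right)} + R} = \sqrt{615 + 383838} = \sqrt{384453} = 3 \sqrt{42717}$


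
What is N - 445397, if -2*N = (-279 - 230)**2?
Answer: -1149875/2 ≈ -5.7494e+5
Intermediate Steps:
N = -259081/2 (N = -(-279 - 230)**2/2 = -1/2*(-509)**2 = -1/2*259081 = -259081/2 ≈ -1.2954e+5)
N - 445397 = -259081/2 - 445397 = -1149875/2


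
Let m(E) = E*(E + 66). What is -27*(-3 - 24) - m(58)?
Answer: -6463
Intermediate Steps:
m(E) = E*(66 + E)
-27*(-3 - 24) - m(58) = -27*(-3 - 24) - 58*(66 + 58) = -27*(-27) - 58*124 = 729 - 1*7192 = 729 - 7192 = -6463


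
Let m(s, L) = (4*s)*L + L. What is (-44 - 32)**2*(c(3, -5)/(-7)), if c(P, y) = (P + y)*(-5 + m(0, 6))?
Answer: 11552/7 ≈ 1650.3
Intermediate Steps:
m(s, L) = L + 4*L*s (m(s, L) = 4*L*s + L = L + 4*L*s)
c(P, y) = P + y (c(P, y) = (P + y)*(-5 + 6*(1 + 4*0)) = (P + y)*(-5 + 6*(1 + 0)) = (P + y)*(-5 + 6*1) = (P + y)*(-5 + 6) = (P + y)*1 = P + y)
(-44 - 32)**2*(c(3, -5)/(-7)) = (-44 - 32)**2*((3 - 5)/(-7)) = (-76)**2*(-2*(-1/7)) = 5776*(2/7) = 11552/7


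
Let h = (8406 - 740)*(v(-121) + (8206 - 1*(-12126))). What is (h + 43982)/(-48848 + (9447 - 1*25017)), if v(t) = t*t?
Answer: -134073500/32209 ≈ -4162.6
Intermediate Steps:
v(t) = t²
h = 268103018 (h = (8406 - 740)*((-121)² + (8206 - 1*(-12126))) = 7666*(14641 + (8206 + 12126)) = 7666*(14641 + 20332) = 7666*34973 = 268103018)
(h + 43982)/(-48848 + (9447 - 1*25017)) = (268103018 + 43982)/(-48848 + (9447 - 1*25017)) = 268147000/(-48848 + (9447 - 25017)) = 268147000/(-48848 - 15570) = 268147000/(-64418) = 268147000*(-1/64418) = -134073500/32209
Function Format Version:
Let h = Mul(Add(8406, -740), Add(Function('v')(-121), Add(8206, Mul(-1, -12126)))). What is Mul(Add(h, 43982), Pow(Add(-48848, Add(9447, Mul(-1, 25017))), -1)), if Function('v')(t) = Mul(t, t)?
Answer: Rational(-134073500, 32209) ≈ -4162.6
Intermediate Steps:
Function('v')(t) = Pow(t, 2)
h = 268103018 (h = Mul(Add(8406, -740), Add(Pow(-121, 2), Add(8206, Mul(-1, -12126)))) = Mul(7666, Add(14641, Add(8206, 12126))) = Mul(7666, Add(14641, 20332)) = Mul(7666, 34973) = 268103018)
Mul(Add(h, 43982), Pow(Add(-48848, Add(9447, Mul(-1, 25017))), -1)) = Mul(Add(268103018, 43982), Pow(Add(-48848, Add(9447, Mul(-1, 25017))), -1)) = Mul(268147000, Pow(Add(-48848, Add(9447, -25017)), -1)) = Mul(268147000, Pow(Add(-48848, -15570), -1)) = Mul(268147000, Pow(-64418, -1)) = Mul(268147000, Rational(-1, 64418)) = Rational(-134073500, 32209)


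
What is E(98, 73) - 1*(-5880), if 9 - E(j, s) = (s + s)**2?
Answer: -15427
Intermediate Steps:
E(j, s) = 9 - 4*s**2 (E(j, s) = 9 - (s + s)**2 = 9 - (2*s)**2 = 9 - 4*s**2)
E(98, 73) - 1*(-5880) = (9 - 4*73**2) - 1*(-5880) = (9 - 4*5329) + 5880 = (9 - 21316) + 5880 = -21307 + 5880 = -15427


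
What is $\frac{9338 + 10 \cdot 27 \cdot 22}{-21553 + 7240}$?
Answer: $- \frac{15278}{14313} \approx -1.0674$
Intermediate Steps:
$\frac{9338 + 10 \cdot 27 \cdot 22}{-21553 + 7240} = \frac{9338 + 270 \cdot 22}{-14313} = \left(9338 + 5940\right) \left(- \frac{1}{14313}\right) = 15278 \left(- \frac{1}{14313}\right) = - \frac{15278}{14313}$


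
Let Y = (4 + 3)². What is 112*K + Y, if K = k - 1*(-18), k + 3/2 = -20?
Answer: -343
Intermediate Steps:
k = -43/2 (k = -3/2 - 20 = -43/2 ≈ -21.500)
Y = 49 (Y = 7² = 49)
K = -7/2 (K = -43/2 - 1*(-18) = -43/2 + 18 = -7/2 ≈ -3.5000)
112*K + Y = 112*(-7/2) + 49 = -392 + 49 = -343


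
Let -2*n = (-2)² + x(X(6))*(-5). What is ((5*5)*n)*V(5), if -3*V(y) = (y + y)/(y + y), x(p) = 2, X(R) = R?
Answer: -25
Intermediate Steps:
n = 3 (n = -((-2)² + 2*(-5))/2 = -(4 - 10)/2 = -½*(-6) = 3)
V(y) = -⅓ (V(y) = -(y + y)/(3*(y + y)) = -2*y/(3*(2*y)) = -2*y*1/(2*y)/3 = -⅓*1 = -⅓)
((5*5)*n)*V(5) = ((5*5)*3)*(-⅓) = (25*3)*(-⅓) = 75*(-⅓) = -25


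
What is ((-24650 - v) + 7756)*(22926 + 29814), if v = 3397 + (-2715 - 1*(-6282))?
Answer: -1258270920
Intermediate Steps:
v = 6964 (v = 3397 + (-2715 + 6282) = 3397 + 3567 = 6964)
((-24650 - v) + 7756)*(22926 + 29814) = ((-24650 - 1*6964) + 7756)*(22926 + 29814) = ((-24650 - 6964) + 7756)*52740 = (-31614 + 7756)*52740 = -23858*52740 = -1258270920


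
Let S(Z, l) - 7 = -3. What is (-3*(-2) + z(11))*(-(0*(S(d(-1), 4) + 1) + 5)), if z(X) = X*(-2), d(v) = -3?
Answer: 80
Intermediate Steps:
S(Z, l) = 4 (S(Z, l) = 7 - 3 = 4)
z(X) = -2*X
(-3*(-2) + z(11))*(-(0*(S(d(-1), 4) + 1) + 5)) = (-3*(-2) - 2*11)*(-(0*(4 + 1) + 5)) = (6 - 22)*(-(0*5 + 5)) = -(-16)*(0 + 5) = -(-16)*5 = -16*(-5) = 80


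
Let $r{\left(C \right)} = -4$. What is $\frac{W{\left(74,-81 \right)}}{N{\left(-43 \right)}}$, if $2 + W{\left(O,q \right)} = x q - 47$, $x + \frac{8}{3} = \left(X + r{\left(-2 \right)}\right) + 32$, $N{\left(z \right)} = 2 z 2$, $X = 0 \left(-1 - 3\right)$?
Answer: $\frac{2101}{172} \approx 12.215$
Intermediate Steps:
$X = 0$ ($X = 0 \left(-4\right) = 0$)
$N{\left(z \right)} = 4 z$
$x = \frac{76}{3}$ ($x = - \frac{8}{3} + \left(\left(0 - 4\right) + 32\right) = - \frac{8}{3} + \left(-4 + 32\right) = - \frac{8}{3} + 28 = \frac{76}{3} \approx 25.333$)
$W{\left(O,q \right)} = -49 + \frac{76 q}{3}$ ($W{\left(O,q \right)} = -2 + \left(\frac{76 q}{3} - 47\right) = -2 + \left(-47 + \frac{76 q}{3}\right) = -49 + \frac{76 q}{3}$)
$\frac{W{\left(74,-81 \right)}}{N{\left(-43 \right)}} = \frac{-49 + \frac{76}{3} \left(-81\right)}{4 \left(-43\right)} = \frac{-49 - 2052}{-172} = \left(-2101\right) \left(- \frac{1}{172}\right) = \frac{2101}{172}$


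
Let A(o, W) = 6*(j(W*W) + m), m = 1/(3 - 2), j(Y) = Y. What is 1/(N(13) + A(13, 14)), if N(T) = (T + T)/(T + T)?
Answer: 1/1183 ≈ 0.00084531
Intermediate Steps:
m = 1 (m = 1/1 = 1)
A(o, W) = 6 + 6*W² (A(o, W) = 6*(W*W + 1) = 6*(W² + 1) = 6*(1 + W²) = 6 + 6*W²)
N(T) = 1 (N(T) = (2*T)/((2*T)) = (2*T)*(1/(2*T)) = 1)
1/(N(13) + A(13, 14)) = 1/(1 + (6 + 6*14²)) = 1/(1 + (6 + 6*196)) = 1/(1 + (6 + 1176)) = 1/(1 + 1182) = 1/1183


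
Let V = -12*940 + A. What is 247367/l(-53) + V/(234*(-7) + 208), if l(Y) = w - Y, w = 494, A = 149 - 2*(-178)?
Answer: 71925747/156442 ≈ 459.76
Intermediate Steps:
A = 505 (A = 149 + 356 = 505)
l(Y) = 494 - Y
V = -10775 (V = -12*940 + 505 = -11280 + 505 = -10775)
247367/l(-53) + V/(234*(-7) + 208) = 247367/(494 - 1*(-53)) - 10775/(234*(-7) + 208) = 247367/(494 + 53) - 10775/(-1638 + 208) = 247367/547 - 10775/(-1430) = 247367*(1/547) - 10775*(-1/1430) = 247367/547 + 2155/286 = 71925747/156442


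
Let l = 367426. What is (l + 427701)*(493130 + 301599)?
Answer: 631910485583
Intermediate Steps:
(l + 427701)*(493130 + 301599) = (367426 + 427701)*(493130 + 301599) = 795127*794729 = 631910485583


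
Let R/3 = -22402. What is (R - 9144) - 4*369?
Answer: -77826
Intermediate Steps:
R = -67206 (R = 3*(-22402) = -67206)
(R - 9144) - 4*369 = (-67206 - 9144) - 4*369 = -76350 - 1*1476 = -76350 - 1476 = -77826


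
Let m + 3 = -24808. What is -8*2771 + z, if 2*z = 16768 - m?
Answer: -2757/2 ≈ -1378.5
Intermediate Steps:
m = -24811 (m = -3 - 24808 = -24811)
z = 41579/2 (z = (16768 - 1*(-24811))/2 = (16768 + 24811)/2 = (½)*41579 = 41579/2 ≈ 20790.)
-8*2771 + z = -8*2771 + 41579/2 = -22168 + 41579/2 = -2757/2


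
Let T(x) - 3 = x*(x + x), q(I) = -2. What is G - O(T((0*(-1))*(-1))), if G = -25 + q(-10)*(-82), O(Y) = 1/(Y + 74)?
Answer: 10702/77 ≈ 138.99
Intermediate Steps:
T(x) = 3 + 2*x² (T(x) = 3 + x*(x + x) = 3 + x*(2*x) = 3 + 2*x²)
O(Y) = 1/(74 + Y)
G = 139 (G = -25 - 2*(-82) = -25 + 164 = 139)
G - O(T((0*(-1))*(-1))) = 139 - 1/(74 + (3 + 2*((0*(-1))*(-1))²)) = 139 - 1/(74 + (3 + 2*(0*(-1))²)) = 139 - 1/(74 + (3 + 2*0²)) = 139 - 1/(74 + (3 + 2*0)) = 139 - 1/(74 + (3 + 0)) = 139 - 1/(74 + 3) = 139 - 1/77 = 10702/77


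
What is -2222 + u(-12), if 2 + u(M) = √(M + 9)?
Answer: -2224 + I*√3 ≈ -2224.0 + 1.732*I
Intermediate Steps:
u(M) = -2 + √(9 + M) (u(M) = -2 + √(M + 9) = -2 + √(9 + M))
-2222 + u(-12) = -2222 + (-2 + √(9 - 12)) = -2222 + (-2 + √(-3)) = -2222 + (-2 + I*√3) = -2224 + I*√3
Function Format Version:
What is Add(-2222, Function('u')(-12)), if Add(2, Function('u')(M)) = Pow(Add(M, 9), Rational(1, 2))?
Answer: Add(-2224, Mul(I, Pow(3, Rational(1, 2)))) ≈ Add(-2224.0, Mul(1.7320, I))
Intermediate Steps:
Function('u')(M) = Add(-2, Pow(Add(9, M), Rational(1, 2))) (Function('u')(M) = Add(-2, Pow(Add(M, 9), Rational(1, 2))) = Add(-2, Pow(Add(9, M), Rational(1, 2))))
Add(-2222, Function('u')(-12)) = Add(-2222, Add(-2, Pow(Add(9, -12), Rational(1, 2)))) = Add(-2222, Add(-2, Pow(-3, Rational(1, 2)))) = Add(-2222, Add(-2, Mul(I, Pow(3, Rational(1, 2))))) = Add(-2224, Mul(I, Pow(3, Rational(1, 2))))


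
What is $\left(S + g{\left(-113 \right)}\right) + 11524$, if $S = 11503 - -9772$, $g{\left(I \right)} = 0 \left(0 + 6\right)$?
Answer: $32799$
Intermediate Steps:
$g{\left(I \right)} = 0$ ($g{\left(I \right)} = 0 \cdot 6 = 0$)
$S = 21275$ ($S = 11503 + 9772 = 21275$)
$\left(S + g{\left(-113 \right)}\right) + 11524 = \left(21275 + 0\right) + 11524 = 21275 + 11524 = 32799$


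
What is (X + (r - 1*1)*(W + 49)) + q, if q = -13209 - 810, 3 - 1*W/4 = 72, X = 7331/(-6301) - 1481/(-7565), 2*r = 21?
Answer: -1542169474283/95334130 ≈ -16176.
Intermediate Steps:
r = 21/2 (r = (½)*21 = 21/2 ≈ 10.500)
X = -46127234/47667065 (X = 7331*(-1/6301) - 1481*(-1/7565) = -7331/6301 + 1481/7565 = -46127234/47667065 ≈ -0.96770)
W = -276 (W = 12 - 4*72 = 12 - 288 = -276)
q = -14019
(X + (r - 1*1)*(W + 49)) + q = (-46127234/47667065 + (21/2 - 1*1)*(-276 + 49)) - 14019 = (-46127234/47667065 + (21/2 - 1)*(-227)) - 14019 = (-46127234/47667065 + (19/2)*(-227)) - 14019 = (-46127234/47667065 - 4313/2) - 14019 = -205680305813/95334130 - 14019 = -1542169474283/95334130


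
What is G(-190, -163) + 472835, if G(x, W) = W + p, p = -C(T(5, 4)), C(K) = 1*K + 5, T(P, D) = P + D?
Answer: 472658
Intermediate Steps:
T(P, D) = D + P
C(K) = 5 + K (C(K) = K + 5 = 5 + K)
p = -14 (p = -(5 + (4 + 5)) = -(5 + 9) = -1*14 = -14)
G(x, W) = -14 + W (G(x, W) = W - 14 = -14 + W)
G(-190, -163) + 472835 = (-14 - 163) + 472835 = -177 + 472835 = 472658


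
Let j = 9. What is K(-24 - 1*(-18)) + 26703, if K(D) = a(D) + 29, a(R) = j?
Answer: 26741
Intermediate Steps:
a(R) = 9
K(D) = 38 (K(D) = 9 + 29 = 38)
K(-24 - 1*(-18)) + 26703 = 38 + 26703 = 26741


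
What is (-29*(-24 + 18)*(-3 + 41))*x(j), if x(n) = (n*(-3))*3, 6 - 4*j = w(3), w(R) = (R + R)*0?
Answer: -89262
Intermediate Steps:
w(R) = 0 (w(R) = (2*R)*0 = 0)
j = 3/2 (j = 3/2 - 1/4*0 = 3/2 + 0 = 3/2 ≈ 1.5000)
x(n) = -9*n (x(n) = -3*n*3 = -9*n)
(-29*(-24 + 18)*(-3 + 41))*x(j) = (-29*(-24 + 18)*(-3 + 41))*(-9*3/2) = -(-174)*38*(-27/2) = -29*(-228)*(-27/2) = 6612*(-27/2) = -89262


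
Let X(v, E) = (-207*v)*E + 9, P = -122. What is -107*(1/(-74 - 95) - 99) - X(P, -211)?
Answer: 902321189/169 ≈ 5.3392e+6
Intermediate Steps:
X(v, E) = 9 - 207*E*v (X(v, E) = -207*E*v + 9 = 9 - 207*E*v)
-107*(1/(-74 - 95) - 99) - X(P, -211) = -107*(1/(-74 - 95) - 99) - (9 - 207*(-211)*(-122)) = -107*(1/(-169) - 99) - (9 - 5328594) = -107*(-1/169 - 99) - 1*(-5328585) = -107*(-16732/169) + 5328585 = 1790324/169 + 5328585 = 902321189/169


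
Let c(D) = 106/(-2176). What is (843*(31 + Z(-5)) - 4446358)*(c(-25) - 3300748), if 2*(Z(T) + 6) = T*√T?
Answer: 15892137719252191/1088 + 15136966491555*I*√5/2176 ≈ 1.4607e+13 + 1.5555e+10*I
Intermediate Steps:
c(D) = -53/1088 (c(D) = 106*(-1/2176) = -53/1088)
Z(T) = -6 + T^(3/2)/2 (Z(T) = -6 + (T*√T)/2 = -6 + T^(3/2)/2)
(843*(31 + Z(-5)) - 4446358)*(c(-25) - 3300748) = (843*(31 + (-6 + (-5)^(3/2)/2)) - 4446358)*(-53/1088 - 3300748) = (843*(31 + (-6 + (-5*I*√5)/2)) - 4446358)*(-3591213877/1088) = (843*(31 + (-6 - 5*I*√5/2)) - 4446358)*(-3591213877/1088) = (843*(25 - 5*I*√5/2) - 4446358)*(-3591213877/1088) = ((21075 - 4215*I*√5/2) - 4446358)*(-3591213877/1088) = (-4425283 - 4215*I*√5/2)*(-3591213877/1088) = 15892137719252191/1088 + 15136966491555*I*√5/2176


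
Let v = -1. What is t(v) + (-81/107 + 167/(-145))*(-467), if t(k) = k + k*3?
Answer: 13767678/15515 ≈ 887.38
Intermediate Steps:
t(k) = 4*k (t(k) = k + 3*k = 4*k)
t(v) + (-81/107 + 167/(-145))*(-467) = 4*(-1) + (-81/107 + 167/(-145))*(-467) = -4 + (-81*1/107 + 167*(-1/145))*(-467) = -4 + (-81/107 - 167/145)*(-467) = -4 - 29614/15515*(-467) = -4 + 13829738/15515 = 13767678/15515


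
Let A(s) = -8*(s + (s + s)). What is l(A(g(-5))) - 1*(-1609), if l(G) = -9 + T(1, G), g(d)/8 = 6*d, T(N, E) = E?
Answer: 7360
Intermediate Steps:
g(d) = 48*d (g(d) = 8*(6*d) = 48*d)
A(s) = -24*s (A(s) = -8*(s + 2*s) = -24*s)
l(G) = -9 + G
l(A(g(-5))) - 1*(-1609) = (-9 - 1152*(-5)) - 1*(-1609) = (-9 - 24*(-240)) + 1609 = (-9 + 5760) + 1609 = 5751 + 1609 = 7360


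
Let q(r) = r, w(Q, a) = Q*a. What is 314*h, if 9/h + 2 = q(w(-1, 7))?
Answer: -314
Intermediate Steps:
h = -1 (h = 9/(-2 - 1*7) = 9/(-2 - 7) = 9/(-9) = 9*(-1/9) = -1)
314*h = 314*(-1) = -314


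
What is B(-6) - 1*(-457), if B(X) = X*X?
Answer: 493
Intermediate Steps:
B(X) = X²
B(-6) - 1*(-457) = (-6)² - 1*(-457) = 36 + 457 = 493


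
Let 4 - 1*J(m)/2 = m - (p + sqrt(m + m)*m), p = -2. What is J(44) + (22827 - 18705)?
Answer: 4038 + 176*sqrt(22) ≈ 4863.5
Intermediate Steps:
J(m) = 4 - 2*m + 2*sqrt(2)*m**(3/2) (J(m) = 8 - 2*(m - (-2 + sqrt(m + m)*m)) = 8 - 2*(m - (-2 + sqrt(2*m)*m)) = 8 - 2*(m - (-2 + (sqrt(2)*sqrt(m))*m)) = 8 - 2*(m - (-2 + sqrt(2)*m**(3/2))) = 8 - 2*(m + (2 - sqrt(2)*m**(3/2))) = 8 - 2*(2 + m - sqrt(2)*m**(3/2)) = 8 + (-4 - 2*m + 2*sqrt(2)*m**(3/2)) = 4 - 2*m + 2*sqrt(2)*m**(3/2))
J(44) + (22827 - 18705) = (4 - 2*44 + 2*sqrt(2)*44**(3/2)) + (22827 - 18705) = (4 - 88 + 2*sqrt(2)*(88*sqrt(11))) + 4122 = (4 - 88 + 176*sqrt(22)) + 4122 = (-84 + 176*sqrt(22)) + 4122 = 4038 + 176*sqrt(22)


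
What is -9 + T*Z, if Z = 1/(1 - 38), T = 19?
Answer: -352/37 ≈ -9.5135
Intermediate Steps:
Z = -1/37 (Z = 1/(-37) = -1/37 ≈ -0.027027)
-9 + T*Z = -9 + 19*(-1/37) = -9 - 19/37 = -352/37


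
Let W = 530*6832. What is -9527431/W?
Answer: -9527431/3620960 ≈ -2.6312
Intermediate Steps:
W = 3620960
-9527431/W = -9527431/3620960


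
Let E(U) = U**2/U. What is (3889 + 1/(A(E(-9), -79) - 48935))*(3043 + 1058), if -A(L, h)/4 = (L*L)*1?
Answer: 785621393250/49259 ≈ 1.5949e+7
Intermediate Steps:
E(U) = U
A(L, h) = -4*L**2 (A(L, h) = -4*L*L = -4*L**2)
(3889 + 1/(A(E(-9), -79) - 48935))*(3043 + 1058) = (3889 + 1/(-4*(-9)**2 - 48935))*(3043 + 1058) = (3889 + 1/(-4*81 - 48935))*4101 = (3889 + 1/(-324 - 48935))*4101 = (3889 + 1/(-49259))*4101 = (3889 - 1/49259)*4101 = (191568250/49259)*4101 = 785621393250/49259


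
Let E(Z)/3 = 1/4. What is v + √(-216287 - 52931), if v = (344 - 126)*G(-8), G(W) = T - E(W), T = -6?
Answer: -2943/2 + I*√269218 ≈ -1471.5 + 518.86*I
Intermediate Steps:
E(Z) = ¾ (E(Z) = 3/4 = 3*(¼) = ¾)
G(W) = -27/4 (G(W) = -6 - 1*¾ = -6 - ¾ = -27/4)
v = -2943/2 (v = (344 - 126)*(-27/4) = 218*(-27/4) = -2943/2 ≈ -1471.5)
v + √(-216287 - 52931) = -2943/2 + √(-216287 - 52931) = -2943/2 + √(-269218) = -2943/2 + I*√269218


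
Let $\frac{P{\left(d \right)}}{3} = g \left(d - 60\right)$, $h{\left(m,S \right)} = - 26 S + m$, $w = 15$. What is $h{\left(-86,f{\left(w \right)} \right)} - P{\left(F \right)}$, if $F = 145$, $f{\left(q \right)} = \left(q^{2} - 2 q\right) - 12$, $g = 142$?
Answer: $-41054$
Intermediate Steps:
$f{\left(q \right)} = -12 + q^{2} - 2 q$
$h{\left(m,S \right)} = m - 26 S$
$P{\left(d \right)} = -25560 + 426 d$ ($P{\left(d \right)} = 3 \cdot 142 \left(d - 60\right) = 3 \cdot 142 \left(-60 + d\right) = 3 \left(-8520 + 142 d\right) = -25560 + 426 d$)
$h{\left(-86,f{\left(w \right)} \right)} - P{\left(F \right)} = \left(-86 - 26 \left(-12 + 15^{2} - 30\right)\right) - \left(-25560 + 426 \cdot 145\right) = \left(-86 - 26 \left(-12 + 225 - 30\right)\right) - \left(-25560 + 61770\right) = \left(-86 - 4758\right) - 36210 = -4844 - 36210 = -41054$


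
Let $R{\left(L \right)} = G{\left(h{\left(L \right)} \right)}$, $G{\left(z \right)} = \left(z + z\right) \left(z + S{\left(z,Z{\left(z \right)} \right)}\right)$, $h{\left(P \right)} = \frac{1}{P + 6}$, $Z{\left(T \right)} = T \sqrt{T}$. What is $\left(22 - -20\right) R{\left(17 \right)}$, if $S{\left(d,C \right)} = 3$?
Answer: $\frac{5880}{529} \approx 11.115$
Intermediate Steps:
$Z{\left(T \right)} = T^{\frac{3}{2}}$
$h{\left(P \right)} = \frac{1}{6 + P}$
$G{\left(z \right)} = 2 z \left(3 + z\right)$ ($G{\left(z \right)} = \left(z + z\right) \left(z + 3\right) = 2 z \left(3 + z\right)$)
$R{\left(L \right)} = \frac{2 \left(3 + \frac{1}{6 + L}\right)}{6 + L}$
$\left(22 - -20\right) R{\left(17 \right)} = \left(22 - -20\right) \frac{2 \left(19 + 3 \cdot 17\right)}{\left(6 + 17\right)^{2}} = \left(22 + 20\right) \frac{2 \left(19 + 51\right)}{529} = 42 \cdot 2 \cdot \frac{1}{529} \cdot 70 = 42 \cdot \frac{140}{529} = \frac{5880}{529}$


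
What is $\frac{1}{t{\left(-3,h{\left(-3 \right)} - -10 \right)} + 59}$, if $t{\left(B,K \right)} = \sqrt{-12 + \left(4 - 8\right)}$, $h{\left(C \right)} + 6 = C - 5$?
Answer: $\frac{59}{3497} - \frac{4 i}{3497} \approx 0.016872 - 0.0011438 i$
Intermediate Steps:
$h{\left(C \right)} = -11 + C$ ($h{\left(C \right)} = -6 + \left(C - 5\right) = -6 + \left(-5 + C\right) = -11 + C$)
$t{\left(B,K \right)} = 4 i$ ($t{\left(B,K \right)} = \sqrt{-12 + \left(4 - 8\right)} = \sqrt{-12 - 4} = \sqrt{-16} = 4 i$)
$\frac{1}{t{\left(-3,h{\left(-3 \right)} - -10 \right)} + 59} = \frac{1}{4 i + 59} = \frac{1}{59 + 4 i} = \frac{59 - 4 i}{3497}$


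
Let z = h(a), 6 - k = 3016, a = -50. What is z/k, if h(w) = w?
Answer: 5/301 ≈ 0.016611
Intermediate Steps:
k = -3010 (k = 6 - 1*3016 = 6 - 3016 = -3010)
z = -50
z/k = -50/(-3010) = -50*(-1/3010) = 5/301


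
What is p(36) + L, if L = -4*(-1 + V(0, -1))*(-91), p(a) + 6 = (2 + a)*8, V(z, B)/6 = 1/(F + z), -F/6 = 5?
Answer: -694/5 ≈ -138.80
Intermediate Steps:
F = -30 (F = -6*5 = -30)
V(z, B) = 6/(-30 + z)
p(a) = 10 + 8*a (p(a) = -6 + (2 + a)*8 = -6 + (16 + 8*a) = 10 + 8*a)
L = -2184/5 (L = -4*(-1 + 6/(-30 + 0))*(-91) = -4*(-1 + 6/(-30))*(-91) = -4*(-1 + 6*(-1/30))*(-91) = -4*(-1 - ⅕)*(-91) = -4*(-6/5)*(-91) = (24/5)*(-91) = -2184/5 ≈ -436.80)
p(36) + L = (10 + 8*36) - 2184/5 = (10 + 288) - 2184/5 = 298 - 2184/5 = -694/5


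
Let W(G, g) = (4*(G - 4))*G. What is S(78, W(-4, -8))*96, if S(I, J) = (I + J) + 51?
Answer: 24672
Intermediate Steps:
W(G, g) = G*(-16 + 4*G) (W(G, g) = (4*(-4 + G))*G = (-16 + 4*G)*G = G*(-16 + 4*G))
S(I, J) = 51 + I + J
S(78, W(-4, -8))*96 = (51 + 78 + 4*(-4)*(-4 - 4))*96 = (51 + 78 + 4*(-4)*(-8))*96 = (51 + 78 + 128)*96 = 257*96 = 24672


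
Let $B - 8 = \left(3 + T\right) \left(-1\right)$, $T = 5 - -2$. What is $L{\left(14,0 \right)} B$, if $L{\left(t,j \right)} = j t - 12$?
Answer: $24$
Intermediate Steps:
$T = 7$ ($T = 5 + 2 = 7$)
$B = -2$ ($B = 8 + \left(3 + 7\right) \left(-1\right) = 8 + 10 \left(-1\right) = 8 - 10 = -2$)
$L{\left(t,j \right)} = -12 + j t$
$L{\left(14,0 \right)} B = \left(-12 + 0 \cdot 14\right) \left(-2\right) = \left(-12 + 0\right) \left(-2\right) = \left(-12\right) \left(-2\right) = 24$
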